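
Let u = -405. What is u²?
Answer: 164025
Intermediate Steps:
u² = (-405)² = 164025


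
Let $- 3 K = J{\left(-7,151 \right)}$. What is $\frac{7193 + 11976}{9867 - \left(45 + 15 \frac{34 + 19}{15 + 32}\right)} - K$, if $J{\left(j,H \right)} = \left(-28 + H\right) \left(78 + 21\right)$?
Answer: $\frac{64532636}{15891} \approx 4061.0$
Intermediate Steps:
$J{\left(j,H \right)} = -2772 + 99 H$ ($J{\left(j,H \right)} = \left(-28 + H\right) 99 = -2772 + 99 H$)
$K = -4059$ ($K = - \frac{-2772 + 99 \cdot 151}{3} = - \frac{-2772 + 14949}{3} = \left(- \frac{1}{3}\right) 12177 = -4059$)
$\frac{7193 + 11976}{9867 - \left(45 + 15 \frac{34 + 19}{15 + 32}\right)} - K = \frac{7193 + 11976}{9867 - \left(45 + 15 \frac{34 + 19}{15 + 32}\right)} - -4059 = \frac{19169}{9867 - \left(45 + 15 \cdot \frac{53}{47}\right)} + 4059 = \frac{19169}{9867 - \left(45 + 15 \cdot 53 \cdot \frac{1}{47}\right)} + 4059 = \frac{19169}{9867 - \frac{2910}{47}} + 4059 = \frac{19169}{\frac{460839}{47}} + 4059 = 19169 \cdot \frac{47}{460839} + 4059 = \frac{31067}{15891} + 4059 = \frac{64532636}{15891}$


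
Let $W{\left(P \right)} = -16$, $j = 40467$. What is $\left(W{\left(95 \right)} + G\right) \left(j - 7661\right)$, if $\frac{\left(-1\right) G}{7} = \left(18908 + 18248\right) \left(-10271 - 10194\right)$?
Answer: $174619211355784$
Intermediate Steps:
$G = 5322782780$ ($G = - 7 \left(18908 + 18248\right) \left(-10271 - 10194\right) = - 7 \cdot 37156 \left(-20465\right) = \left(-7\right) \left(-760397540\right) = 5322782780$)
$\left(W{\left(95 \right)} + G\right) \left(j - 7661\right) = \left(-16 + 5322782780\right) \left(40467 - 7661\right) = 5322782764 \cdot 32806 = 174619211355784$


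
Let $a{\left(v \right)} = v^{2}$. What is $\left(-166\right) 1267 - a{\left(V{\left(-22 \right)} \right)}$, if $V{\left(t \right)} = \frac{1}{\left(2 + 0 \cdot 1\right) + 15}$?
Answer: $- \frac{60783059}{289} \approx -2.1032 \cdot 10^{5}$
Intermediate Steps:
$V{\left(t \right)} = \frac{1}{17}$ ($V{\left(t \right)} = \frac{1}{\left(2 + 0\right) + 15} = \frac{1}{2 + 15} = \frac{1}{17}$)
$\left(-166\right) 1267 - a{\left(V{\left(-22 \right)} \right)} = \left(-166\right) 1267 - \left(\frac{1}{17}\right)^{2} = -210322 - \frac{1}{289} = - \frac{60783059}{289}$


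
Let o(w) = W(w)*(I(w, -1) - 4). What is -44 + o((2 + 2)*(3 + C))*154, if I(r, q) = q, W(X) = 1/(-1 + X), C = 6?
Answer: -66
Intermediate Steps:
o(w) = -5/(-1 + w) (o(w) = (-1 - 4)/(-1 + w) = -5/(-1 + w))
-44 + o((2 + 2)*(3 + C))*154 = -44 - 5/(-1 + (2 + 2)*(3 + 6))*154 = -44 - 5/(-1 + 4*9)*154 = -44 - 5/(-1 + 36)*154 = -44 - 5/35*154 = -44 - 5*1/35*154 = -44 - ⅐*154 = -44 - 22 = -66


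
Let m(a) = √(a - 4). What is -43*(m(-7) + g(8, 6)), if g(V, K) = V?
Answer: -344 - 43*I*√11 ≈ -344.0 - 142.61*I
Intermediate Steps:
m(a) = √(-4 + a)
-43*(m(-7) + g(8, 6)) = -43*(√(-4 - 7) + 8) = -43*(√(-11) + 8) = -43*(I*√11 + 8) = -43*(8 + I*√11) = -344 - 43*I*√11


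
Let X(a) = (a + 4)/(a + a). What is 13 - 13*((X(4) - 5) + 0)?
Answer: 65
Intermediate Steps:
X(a) = (4 + a)/(2*a) (X(a) = (4 + a)/((2*a)) = (4 + a)*(1/(2*a)) = (4 + a)/(2*a))
13 - 13*((X(4) - 5) + 0) = 13 - 13*(((1/2)*(4 + 4)/4 - 5) + 0) = 13 - 13*(((1/2)*(1/4)*8 - 5) + 0) = 13 - 13*((1 - 5) + 0) = 13 - 13*(-4 + 0) = 13 - 13*(-4) = 13 + 52 = 65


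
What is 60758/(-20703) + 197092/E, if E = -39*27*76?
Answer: -745228075/138068307 ≈ -5.3975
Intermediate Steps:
E = -80028 (E = -1053*76 = -80028)
60758/(-20703) + 197092/E = 60758/(-20703) + 197092/(-80028) = 60758*(-1/20703) + 197092*(-1/80028) = -60758/20703 - 49273/20007 = -745228075/138068307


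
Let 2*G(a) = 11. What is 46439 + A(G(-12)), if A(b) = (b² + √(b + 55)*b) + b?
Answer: 185899/4 + 121*√2/4 ≈ 46518.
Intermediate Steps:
G(a) = 11/2 (G(a) = (½)*11 = 11/2)
A(b) = b + b² + b*√(55 + b) (A(b) = (b² + √(55 + b)*b) + b = (b² + b*√(55 + b)) + b = b + b² + b*√(55 + b))
46439 + A(G(-12)) = 46439 + 11*(1 + 11/2 + √(55 + 11/2))/2 = 46439 + 11*(1 + 11/2 + √(121/2))/2 = 46439 + 11*(1 + 11/2 + 11*√2/2)/2 = 46439 + 11*(13/2 + 11*√2/2)/2 = 46439 + (143/4 + 121*√2/4) = 185899/4 + 121*√2/4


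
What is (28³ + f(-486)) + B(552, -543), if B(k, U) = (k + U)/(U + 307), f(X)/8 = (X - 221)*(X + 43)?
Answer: 596504151/236 ≈ 2.5276e+6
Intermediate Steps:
f(X) = 8*(-221 + X)*(43 + X) (f(X) = 8*((X - 221)*(X + 43)) = 8*((-221 + X)*(43 + X)) = 8*(-221 + X)*(43 + X))
B(k, U) = (U + k)/(307 + U)
(28³ + f(-486)) + B(552, -543) = (28³ + (-76024 - 1424*(-486) + 8*(-486)²)) + (-543 + 552)/(307 - 543) = (21952 + (-76024 + 692064 + 8*236196)) + 9/(-236) = (21952 + (-76024 + 692064 + 1889568)) - 1/236*9 = (21952 + 2505608) - 9/236 = 2527560 - 9/236 = 596504151/236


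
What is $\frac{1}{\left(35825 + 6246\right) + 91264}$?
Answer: $\frac{1}{133335} \approx 7.4999 \cdot 10^{-6}$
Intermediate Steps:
$\frac{1}{\left(35825 + 6246\right) + 91264} = \frac{1}{42071 + 91264} = \frac{1}{133335}$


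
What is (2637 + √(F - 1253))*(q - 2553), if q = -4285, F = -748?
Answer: -18031806 - 6838*I*√2001 ≈ -1.8032e+7 - 3.0588e+5*I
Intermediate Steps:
(2637 + √(F - 1253))*(q - 2553) = (2637 + √(-748 - 1253))*(-4285 - 2553) = (2637 + √(-2001))*(-6838) = (2637 + I*√2001)*(-6838) = -18031806 - 6838*I*√2001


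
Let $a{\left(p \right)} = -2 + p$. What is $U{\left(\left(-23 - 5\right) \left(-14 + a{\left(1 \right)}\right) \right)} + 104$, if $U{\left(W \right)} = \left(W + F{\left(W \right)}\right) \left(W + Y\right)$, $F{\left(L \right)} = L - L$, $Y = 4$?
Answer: $178184$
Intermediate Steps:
$F{\left(L \right)} = 0$
$U{\left(W \right)} = W \left(4 + W\right)$ ($U{\left(W \right)} = \left(W + 0\right) \left(W + 4\right) = W \left(4 + W\right)$)
$U{\left(\left(-23 - 5\right) \left(-14 + a{\left(1 \right)}\right) \right)} + 104 = \left(-23 - 5\right) \left(-14 + \left(-2 + 1\right)\right) \left(4 + \left(-23 - 5\right) \left(-14 + \left(-2 + 1\right)\right)\right) + 104 = - 28 \left(-14 - 1\right) \left(4 - 28 \left(-14 - 1\right)\right) + 104 = \left(-28\right) \left(-15\right) \left(4 - -420\right) + 104 = 420 \left(4 + 420\right) + 104 = 420 \cdot 424 + 104 = 178080 + 104 = 178184$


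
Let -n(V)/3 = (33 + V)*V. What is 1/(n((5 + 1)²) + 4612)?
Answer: -1/2840 ≈ -0.00035211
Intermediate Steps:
n(V) = -3*V*(33 + V) (n(V) = -3*(33 + V)*V = -3*V*(33 + V))
1/(n((5 + 1)²) + 4612) = 1/(-3*(5 + 1)²*(33 + (5 + 1)²) + 4612) = 1/(-3*6²*(33 + 6²) + 4612) = 1/(-3*36*(33 + 36) + 4612) = 1/(-3*36*69 + 4612) = 1/(-7452 + 4612) = 1/(-2840) = -1/2840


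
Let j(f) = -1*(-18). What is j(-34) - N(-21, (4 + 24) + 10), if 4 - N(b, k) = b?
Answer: -7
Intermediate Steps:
j(f) = 18
N(b, k) = 4 - b
j(-34) - N(-21, (4 + 24) + 10) = 18 - (4 - 1*(-21)) = 18 - (4 + 21) = 18 - 1*25 = 18 - 25 = -7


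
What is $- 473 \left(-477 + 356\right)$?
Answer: $57233$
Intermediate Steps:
$- 473 \left(-477 + 356\right) = \left(-473\right) \left(-121\right) = 57233$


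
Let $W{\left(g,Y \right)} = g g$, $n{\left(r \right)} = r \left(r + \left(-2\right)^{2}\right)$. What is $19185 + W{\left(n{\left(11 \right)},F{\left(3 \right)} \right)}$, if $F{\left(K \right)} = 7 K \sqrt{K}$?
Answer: $46410$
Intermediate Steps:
$n{\left(r \right)} = r \left(4 + r\right)$ ($n{\left(r \right)} = r \left(r + 4\right) = r \left(4 + r\right)$)
$F{\left(K \right)} = 7 K^{\frac{3}{2}}$
$W{\left(g,Y \right)} = g^{2}$
$19185 + W{\left(n{\left(11 \right)},F{\left(3 \right)} \right)} = 19185 + \left(11 \left(4 + 11\right)\right)^{2} = 19185 + \left(11 \cdot 15\right)^{2} = 19185 + 165^{2} = 19185 + 27225 = 46410$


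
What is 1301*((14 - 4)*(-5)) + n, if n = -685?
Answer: -65735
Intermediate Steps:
1301*((14 - 4)*(-5)) + n = 1301*((14 - 4)*(-5)) - 685 = 1301*(10*(-5)) - 685 = 1301*(-50) - 685 = -65050 - 685 = -65735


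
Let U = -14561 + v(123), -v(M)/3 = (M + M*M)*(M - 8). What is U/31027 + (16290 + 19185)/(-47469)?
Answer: -83856969598/490940221 ≈ -170.81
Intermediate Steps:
v(M) = -3*(-8 + M)*(M + M²) (v(M) = -3*(M + M*M)*(M - 8) = -3*(M + M²)*(-8 + M) = -3*(-8 + M)*(M + M²))
U = -5276501 (U = -14561 + 3*123*(8 - 1*123² + 7*123) = -14561 + 3*123*(8 - 1*15129 + 861) = -14561 + 3*123*(8 - 15129 + 861) = -14561 + 3*123*(-14260) = -14561 - 5261940 = -5276501)
U/31027 + (16290 + 19185)/(-47469) = -5276501/31027 + (16290 + 19185)/(-47469) = -5276501*1/31027 + 35475*(-1/47469) = -5276501/31027 - 11825/15823 = -83856969598/490940221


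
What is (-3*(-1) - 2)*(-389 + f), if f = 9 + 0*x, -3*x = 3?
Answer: -380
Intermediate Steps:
x = -1 (x = -⅓*3 = -1)
f = 9 (f = 9 + 0*(-1) = 9 + 0 = 9)
(-3*(-1) - 2)*(-389 + f) = (-3*(-1) - 2)*(-389 + 9) = (3 - 2)*(-380) = 1*(-380) = -380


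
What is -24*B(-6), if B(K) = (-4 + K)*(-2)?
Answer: -480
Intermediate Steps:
B(K) = 8 - 2*K
-24*B(-6) = -24*(8 - 2*(-6)) = -24*(8 + 12) = -24*20 = -480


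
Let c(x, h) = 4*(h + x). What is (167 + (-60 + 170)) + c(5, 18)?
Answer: 369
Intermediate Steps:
c(x, h) = 4*h + 4*x
(167 + (-60 + 170)) + c(5, 18) = (167 + (-60 + 170)) + (4*18 + 4*5) = (167 + 110) + (72 + 20) = 277 + 92 = 369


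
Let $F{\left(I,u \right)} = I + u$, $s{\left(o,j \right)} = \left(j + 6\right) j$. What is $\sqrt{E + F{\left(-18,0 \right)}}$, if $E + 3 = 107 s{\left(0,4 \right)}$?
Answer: $\sqrt{4259} \approx 65.261$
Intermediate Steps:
$s{\left(o,j \right)} = j \left(6 + j\right)$ ($s{\left(o,j \right)} = \left(6 + j\right) j = j \left(6 + j\right)$)
$E = 4277$ ($E = -3 + 107 \cdot 4 \left(6 + 4\right) = -3 + 107 \cdot 4 \cdot 10 = -3 + 107 \cdot 40 = -3 + 4280 = 4277$)
$\sqrt{E + F{\left(-18,0 \right)}} = \sqrt{4277 + \left(-18 + 0\right)} = \sqrt{4277 - 18} = \sqrt{4259}$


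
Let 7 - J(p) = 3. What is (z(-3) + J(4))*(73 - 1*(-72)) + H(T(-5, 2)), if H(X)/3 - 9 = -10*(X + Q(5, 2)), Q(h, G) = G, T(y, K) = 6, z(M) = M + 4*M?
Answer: -1808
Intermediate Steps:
J(p) = 4 (J(p) = 7 - 1*3 = 7 - 3 = 4)
z(M) = 5*M
H(X) = -33 - 30*X (H(X) = 27 + 3*(-10*(X + 2)) = 27 + 3*(-10*(2 + X)) = 27 + 3*(-20 - 10*X) = 27 + (-60 - 30*X) = -33 - 30*X)
(z(-3) + J(4))*(73 - 1*(-72)) + H(T(-5, 2)) = (5*(-3) + 4)*(73 - 1*(-72)) + (-33 - 30*6) = (-15 + 4)*(73 + 72) + (-33 - 180) = -11*145 - 213 = -1595 - 213 = -1808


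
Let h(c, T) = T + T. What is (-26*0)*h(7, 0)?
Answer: 0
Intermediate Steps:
h(c, T) = 2*T
(-26*0)*h(7, 0) = (-26*0)*(2*0) = 0*0 = 0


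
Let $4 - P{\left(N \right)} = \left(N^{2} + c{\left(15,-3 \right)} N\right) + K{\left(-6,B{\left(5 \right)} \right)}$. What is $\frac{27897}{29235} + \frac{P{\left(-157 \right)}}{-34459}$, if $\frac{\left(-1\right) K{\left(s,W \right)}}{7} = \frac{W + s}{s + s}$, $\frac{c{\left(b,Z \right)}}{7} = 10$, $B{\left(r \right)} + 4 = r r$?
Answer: $\frac{106726467}{79012460} \approx 1.3508$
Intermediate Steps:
$B{\left(r \right)} = -4 + r^{2}$ ($B{\left(r \right)} = -4 + r r = -4 + r^{2}$)
$c{\left(b,Z \right)} = 70$ ($c{\left(b,Z \right)} = 7 \cdot 10 = 70$)
$K{\left(s,W \right)} = - \frac{7 \left(W + s\right)}{2 s}$ ($K{\left(s,W \right)} = - 7 \frac{W + s}{s + s} = - 7 \frac{W + s}{2 s} = - \frac{7 \left(W + s\right)}{2 s}$)
$P{\left(N \right)} = - \frac{19}{4} - N^{2} - 70 N$ ($P{\left(N \right)} = 4 - \left(\left(N^{2} + 70 N\right) + \frac{7 \left(- (-4 + 5^{2}) - -6\right)}{2 \left(-6\right)}\right) = 4 - \left(\left(N^{2} + 70 N\right) + \frac{7}{2} \left(- \frac{1}{6}\right) \left(- (-4 + 25) + 6\right)\right) = 4 - \left(\left(N^{2} + 70 N\right) + \frac{7}{2} \left(- \frac{1}{6}\right) \left(\left(-1\right) 21 + 6\right)\right) = 4 - \left(\left(N^{2} + 70 N\right) + \frac{7}{2} \left(- \frac{1}{6}\right) \left(-21 + 6\right)\right) = 4 - \left(\left(N^{2} + 70 N\right) + \frac{7}{2} \left(- \frac{1}{6}\right) \left(-15\right)\right) = 4 - \left(\left(N^{2} + 70 N\right) + \frac{35}{4}\right) = 4 - \left(\frac{35}{4} + N^{2} + 70 N\right) = - \frac{19}{4} - N^{2} - 70 N$)
$\frac{27897}{29235} + \frac{P{\left(-157 \right)}}{-34459} = \frac{27897}{29235} + \frac{- \frac{19}{4} - \left(-157\right)^{2} - -10990}{-34459} = 27897 \cdot \frac{1}{29235} + \left(- \frac{19}{4} - 24649 + 10990\right) \left(- \frac{1}{34459}\right) = \frac{9299}{9745} + \left(- \frac{19}{4} - 24649 + 10990\right) \left(- \frac{1}{34459}\right) = \frac{9299}{9745} - - \frac{3215}{8108} = \frac{9299}{9745} + \frac{3215}{8108} = \frac{106726467}{79012460}$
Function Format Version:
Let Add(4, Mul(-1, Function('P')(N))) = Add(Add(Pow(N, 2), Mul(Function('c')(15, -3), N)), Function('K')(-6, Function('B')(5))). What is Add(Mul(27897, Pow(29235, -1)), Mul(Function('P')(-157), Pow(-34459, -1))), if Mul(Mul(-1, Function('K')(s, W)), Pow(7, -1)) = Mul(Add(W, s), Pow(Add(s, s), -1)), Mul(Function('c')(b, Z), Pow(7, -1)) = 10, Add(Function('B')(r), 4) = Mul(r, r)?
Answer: Rational(106726467, 79012460) ≈ 1.3508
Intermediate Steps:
Function('B')(r) = Add(-4, Pow(r, 2)) (Function('B')(r) = Add(-4, Mul(r, r)) = Add(-4, Pow(r, 2)))
Function('c')(b, Z) = 70 (Function('c')(b, Z) = Mul(7, 10) = 70)
Function('K')(s, W) = Mul(Rational(-7, 2), Pow(s, -1), Add(W, s)) (Function('K')(s, W) = Mul(-7, Mul(Add(W, s), Pow(Add(s, s), -1))) = Mul(-7, Mul(Add(W, s), Pow(Mul(2, s), -1))) = Mul(-7, Mul(Add(W, s), Mul(Rational(1, 2), Pow(s, -1)))) = Mul(-7, Mul(Rational(1, 2), Pow(s, -1), Add(W, s))) = Mul(Rational(-7, 2), Pow(s, -1), Add(W, s)))
Function('P')(N) = Add(Rational(-19, 4), Mul(-1, Pow(N, 2)), Mul(-70, N)) (Function('P')(N) = Add(4, Mul(-1, Add(Add(Pow(N, 2), Mul(70, N)), Mul(Rational(7, 2), Pow(-6, -1), Add(Mul(-1, Add(-4, Pow(5, 2))), Mul(-1, -6)))))) = Add(4, Mul(-1, Add(Add(Pow(N, 2), Mul(70, N)), Mul(Rational(7, 2), Rational(-1, 6), Add(Mul(-1, Add(-4, 25)), 6))))) = Add(4, Mul(-1, Add(Add(Pow(N, 2), Mul(70, N)), Mul(Rational(7, 2), Rational(-1, 6), Add(Mul(-1, 21), 6))))) = Add(4, Mul(-1, Add(Add(Pow(N, 2), Mul(70, N)), Mul(Rational(7, 2), Rational(-1, 6), Add(-21, 6))))) = Add(4, Mul(-1, Add(Add(Pow(N, 2), Mul(70, N)), Mul(Rational(7, 2), Rational(-1, 6), -15)))) = Add(4, Mul(-1, Add(Add(Pow(N, 2), Mul(70, N)), Rational(35, 4)))) = Add(4, Mul(-1, Add(Rational(35, 4), Pow(N, 2), Mul(70, N)))) = Add(4, Add(Rational(-35, 4), Mul(-1, Pow(N, 2)), Mul(-70, N))) = Add(Rational(-19, 4), Mul(-1, Pow(N, 2)), Mul(-70, N)))
Add(Mul(27897, Pow(29235, -1)), Mul(Function('P')(-157), Pow(-34459, -1))) = Add(Mul(27897, Pow(29235, -1)), Mul(Add(Rational(-19, 4), Mul(-1, Pow(-157, 2)), Mul(-70, -157)), Pow(-34459, -1))) = Add(Mul(27897, Rational(1, 29235)), Mul(Add(Rational(-19, 4), Mul(-1, 24649), 10990), Rational(-1, 34459))) = Add(Rational(9299, 9745), Mul(Add(Rational(-19, 4), -24649, 10990), Rational(-1, 34459))) = Add(Rational(9299, 9745), Mul(Rational(-54655, 4), Rational(-1, 34459))) = Add(Rational(9299, 9745), Rational(3215, 8108)) = Rational(106726467, 79012460)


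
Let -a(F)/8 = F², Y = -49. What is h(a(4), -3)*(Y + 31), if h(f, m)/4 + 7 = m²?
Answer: -144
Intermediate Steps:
a(F) = -8*F²
h(f, m) = -28 + 4*m²
h(a(4), -3)*(Y + 31) = (-28 + 4*(-3)²)*(-49 + 31) = (-28 + 4*9)*(-18) = (-28 + 36)*(-18) = 8*(-18) = -144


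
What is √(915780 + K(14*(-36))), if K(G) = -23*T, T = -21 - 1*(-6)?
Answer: 5*√36645 ≈ 957.14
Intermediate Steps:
T = -15 (T = -21 + 6 = -15)
K(G) = 345 (K(G) = -23*(-15) = 345)
√(915780 + K(14*(-36))) = √(915780 + 345) = √916125 = 5*√36645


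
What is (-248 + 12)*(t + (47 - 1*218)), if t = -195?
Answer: 86376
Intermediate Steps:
(-248 + 12)*(t + (47 - 1*218)) = (-248 + 12)*(-195 + (47 - 1*218)) = -236*(-195 + (47 - 218)) = -236*(-195 - 171) = -236*(-366) = 86376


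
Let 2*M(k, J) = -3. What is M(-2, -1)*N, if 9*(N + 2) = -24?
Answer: 7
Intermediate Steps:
N = -14/3 (N = -2 + (⅑)*(-24) = -2 - 8/3 = -14/3 ≈ -4.6667)
M(k, J) = -3/2 (M(k, J) = (½)*(-3) = -3/2)
M(-2, -1)*N = -3/2*(-14/3) = 7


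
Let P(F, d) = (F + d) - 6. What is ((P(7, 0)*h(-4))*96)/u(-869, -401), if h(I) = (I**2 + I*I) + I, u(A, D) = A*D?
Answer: 2688/348469 ≈ 0.0077137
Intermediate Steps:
P(F, d) = -6 + F + d
h(I) = I + 2*I**2 (h(I) = (I**2 + I**2) + I = 2*I**2 + I = I + 2*I**2)
((P(7, 0)*h(-4))*96)/u(-869, -401) = (((-6 + 7 + 0)*(-4*(1 + 2*(-4))))*96)/((-869*(-401))) = ((1*(-4*(1 - 8)))*96)/348469 = ((1*(-4*(-7)))*96)*(1/348469) = ((1*28)*96)*(1/348469) = (28*96)*(1/348469) = 2688*(1/348469) = 2688/348469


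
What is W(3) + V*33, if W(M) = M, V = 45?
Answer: 1488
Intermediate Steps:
W(3) + V*33 = 3 + 45*33 = 3 + 1485 = 1488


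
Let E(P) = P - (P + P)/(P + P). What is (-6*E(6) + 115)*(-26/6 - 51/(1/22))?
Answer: -287215/3 ≈ -95738.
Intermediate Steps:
E(P) = -1 + P (E(P) = P - 2*P/(2*P) = P - 2*P*1/(2*P) = P - 1*1 = P - 1 = -1 + P)
(-6*E(6) + 115)*(-26/6 - 51/(1/22)) = (-6*(-1 + 6) + 115)*(-26/6 - 51/(1/22)) = (-6*5 + 115)*(-26*1/6 - 51/1/22) = (-30 + 115)*(-13/3 - 51*22) = 85*(-13/3 - 1122) = 85*(-3379/3) = -287215/3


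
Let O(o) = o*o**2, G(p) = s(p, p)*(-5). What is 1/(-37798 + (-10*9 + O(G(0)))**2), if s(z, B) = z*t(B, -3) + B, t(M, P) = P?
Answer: -1/29698 ≈ -3.3672e-5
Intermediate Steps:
s(z, B) = B - 3*z (s(z, B) = z*(-3) + B = -3*z + B = B - 3*z)
G(p) = 10*p (G(p) = (p - 3*p)*(-5) = -2*p*(-5) = 10*p)
O(o) = o**3
1/(-37798 + (-10*9 + O(G(0)))**2) = 1/(-37798 + (-10*9 + (10*0)**3)**2) = 1/(-37798 + (-90 + 0**3)**2) = 1/(-37798 + (-90 + 0)**2) = 1/(-37798 + (-90)**2) = 1/(-37798 + 8100) = 1/(-29698) = -1/29698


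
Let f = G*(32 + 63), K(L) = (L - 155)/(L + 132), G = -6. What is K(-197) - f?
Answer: 37402/65 ≈ 575.42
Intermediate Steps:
K(L) = (-155 + L)/(132 + L)
f = -570 (f = -6*(32 + 63) = -6*95 = -570)
K(-197) - f = (-155 - 197)/(132 - 197) - 1*(-570) = -352/(-65) + 570 = -1/65*(-352) + 570 = 352/65 + 570 = 37402/65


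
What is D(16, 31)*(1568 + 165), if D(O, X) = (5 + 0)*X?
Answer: 268615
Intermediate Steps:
D(O, X) = 5*X
D(16, 31)*(1568 + 165) = (5*31)*(1568 + 165) = 155*1733 = 268615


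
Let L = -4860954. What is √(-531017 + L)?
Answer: I*√5391971 ≈ 2322.1*I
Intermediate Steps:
√(-531017 + L) = √(-531017 - 4860954) = √(-5391971) = I*√5391971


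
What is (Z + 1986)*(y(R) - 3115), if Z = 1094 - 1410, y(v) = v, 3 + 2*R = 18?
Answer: -5189525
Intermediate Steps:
R = 15/2 (R = -3/2 + (½)*18 = -3/2 + 9 = 15/2 ≈ 7.5000)
Z = -316
(Z + 1986)*(y(R) - 3115) = (-316 + 1986)*(15/2 - 3115) = 1670*(-6215/2) = -5189525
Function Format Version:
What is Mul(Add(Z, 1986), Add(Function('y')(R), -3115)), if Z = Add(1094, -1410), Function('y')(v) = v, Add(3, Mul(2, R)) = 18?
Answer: -5189525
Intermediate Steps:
R = Rational(15, 2) (R = Add(Rational(-3, 2), Mul(Rational(1, 2), 18)) = Add(Rational(-3, 2), 9) = Rational(15, 2) ≈ 7.5000)
Z = -316
Mul(Add(Z, 1986), Add(Function('y')(R), -3115)) = Mul(Add(-316, 1986), Add(Rational(15, 2), -3115)) = Mul(1670, Rational(-6215, 2)) = -5189525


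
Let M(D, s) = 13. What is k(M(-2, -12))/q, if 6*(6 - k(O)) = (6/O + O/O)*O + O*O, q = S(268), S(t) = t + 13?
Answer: -76/843 ≈ -0.090154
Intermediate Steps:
S(t) = 13 + t
q = 281 (q = 13 + 268 = 281)
k(O) = 6 - O²/6 - O*(1 + 6/O)/6 (k(O) = 6 - ((6/O + O/O)*O + O*O)/6 = 6 - ((6/O + 1)*O + O²)/6 = 6 - ((1 + 6/O)*O + O²)/6 = 6 - (O*(1 + 6/O) + O²)/6 = 6 - (O² + O*(1 + 6/O))/6 = 6 + (-O²/6 - O*(1 + 6/O)/6) = 6 - O²/6 - O*(1 + 6/O)/6)
k(M(-2, -12))/q = (5 - ⅙*13 - ⅙*13²)/281 = (5 - 13/6 - ⅙*169)*(1/281) = (5 - 13/6 - 169/6)*(1/281) = -76/3*1/281 = -76/843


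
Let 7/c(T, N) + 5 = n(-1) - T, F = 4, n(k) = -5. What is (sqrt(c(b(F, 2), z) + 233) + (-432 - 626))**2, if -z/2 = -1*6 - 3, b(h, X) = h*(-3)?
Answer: (2116 - sqrt(946))**2/4 ≈ 1.0871e+6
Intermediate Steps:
b(h, X) = -3*h
z = 18 (z = -2*(-1*6 - 3) = -2*(-6 - 3) = -2*(-9) = 18)
c(T, N) = 7/(-10 - T) (c(T, N) = 7/(-5 + (-5 - T)) = 7/(-10 - T))
(sqrt(c(b(F, 2), z) + 233) + (-432 - 626))**2 = (sqrt(-7/(10 - 3*4) + 233) + (-432 - 626))**2 = (sqrt(-7/(10 - 12) + 233) - 1058)**2 = (sqrt(-7/(-2) + 233) - 1058)**2 = (sqrt(-7*(-1/2) + 233) - 1058)**2 = (sqrt(7/2 + 233) - 1058)**2 = (sqrt(473/2) - 1058)**2 = (sqrt(946)/2 - 1058)**2 = (-1058 + sqrt(946)/2)**2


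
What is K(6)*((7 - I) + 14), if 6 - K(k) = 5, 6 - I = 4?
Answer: 19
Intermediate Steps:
I = 2 (I = 6 - 1*4 = 6 - 4 = 2)
K(k) = 1 (K(k) = 6 - 1*5 = 6 - 5 = 1)
K(6)*((7 - I) + 14) = 1*((7 - 1*2) + 14) = 1*((7 - 2) + 14) = 1*(5 + 14) = 1*19 = 19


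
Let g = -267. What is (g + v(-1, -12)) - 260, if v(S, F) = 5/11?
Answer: -5792/11 ≈ -526.54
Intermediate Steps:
v(S, F) = 5/11 (v(S, F) = 5*(1/11) = 5/11)
(g + v(-1, -12)) - 260 = (-267 + 5/11) - 260 = -2932/11 - 260 = -5792/11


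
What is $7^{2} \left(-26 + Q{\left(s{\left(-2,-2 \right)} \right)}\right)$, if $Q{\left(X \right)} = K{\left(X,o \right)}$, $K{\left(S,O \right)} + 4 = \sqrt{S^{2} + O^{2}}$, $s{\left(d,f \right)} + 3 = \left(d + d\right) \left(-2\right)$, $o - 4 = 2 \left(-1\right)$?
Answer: $-1470 + 49 \sqrt{29} \approx -1206.1$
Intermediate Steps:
$o = 2$ ($o = 4 + 2 \left(-1\right) = 4 - 2 = 2$)
$s{\left(d,f \right)} = -3 - 4 d$ ($s{\left(d,f \right)} = -3 + \left(d + d\right) \left(-2\right) = -3 + 2 d \left(-2\right) = -3 - 4 d$)
$K{\left(S,O \right)} = -4 + \sqrt{O^{2} + S^{2}}$ ($K{\left(S,O \right)} = -4 + \sqrt{S^{2} + O^{2}} = -4 + \sqrt{O^{2} + S^{2}}$)
$Q{\left(X \right)} = -4 + \sqrt{4 + X^{2}}$ ($Q{\left(X \right)} = -4 + \sqrt{2^{2} + X^{2}} = -4 + \sqrt{4 + X^{2}}$)
$7^{2} \left(-26 + Q{\left(s{\left(-2,-2 \right)} \right)}\right) = 7^{2} \left(-26 - \left(4 - \sqrt{4 + \left(-3 - -8\right)^{2}}\right)\right) = 49 \left(-26 - \left(4 - \sqrt{4 + \left(-3 + 8\right)^{2}}\right)\right) = 49 \left(-26 - \left(4 - \sqrt{4 + 5^{2}}\right)\right) = 49 \left(-26 - \left(4 - \sqrt{4 + 25}\right)\right) = 49 \left(-26 - \left(4 - \sqrt{29}\right)\right) = 49 \left(-30 + \sqrt{29}\right) = -1470 + 49 \sqrt{29}$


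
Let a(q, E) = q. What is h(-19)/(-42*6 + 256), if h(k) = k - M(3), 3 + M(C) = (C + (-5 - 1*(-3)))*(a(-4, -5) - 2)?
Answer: -5/2 ≈ -2.5000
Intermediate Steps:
M(C) = 9 - 6*C (M(C) = -3 + (C + (-5 - 1*(-3)))*(-4 - 2) = -3 + (C + (-5 + 3))*(-6) = -3 + (C - 2)*(-6) = -3 + (-2 + C)*(-6) = -3 + (12 - 6*C) = 9 - 6*C)
h(k) = 9 + k (h(k) = k - (9 - 6*3) = k - (9 - 18) = k - 1*(-9) = k + 9 = 9 + k)
h(-19)/(-42*6 + 256) = (9 - 19)/(-42*6 + 256) = -10/(-252 + 256) = -10/4 = -10*¼ = -5/2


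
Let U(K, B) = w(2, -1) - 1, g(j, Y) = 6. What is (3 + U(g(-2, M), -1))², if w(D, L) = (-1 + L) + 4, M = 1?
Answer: 16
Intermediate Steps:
w(D, L) = 3 + L
U(K, B) = 1 (U(K, B) = (3 - 1) - 1 = 2 - 1 = 1)
(3 + U(g(-2, M), -1))² = (3 + 1)² = 4² = 16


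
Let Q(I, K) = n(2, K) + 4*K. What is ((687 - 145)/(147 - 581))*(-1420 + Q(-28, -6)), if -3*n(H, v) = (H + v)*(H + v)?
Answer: 1178308/651 ≈ 1810.0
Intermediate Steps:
n(H, v) = -(H + v)²/3 (n(H, v) = -(H + v)*(H + v)/3 = -(H + v)²/3)
Q(I, K) = 4*K - (2 + K)²/3 (Q(I, K) = -(2 + K)²/3 + 4*K = 4*K - (2 + K)²/3)
((687 - 145)/(147 - 581))*(-1420 + Q(-28, -6)) = ((687 - 145)/(147 - 581))*(-1420 + (4*(-6) - (2 - 6)²/3)) = (542/(-434))*(-1420 + (-24 - ⅓*(-4)²)) = (542*(-1/434))*(-1420 + (-24 - ⅓*16)) = -271*(-1420 + (-24 - 16/3))/217 = -271*(-1420 - 88/3)/217 = -271/217*(-4348/3) = 1178308/651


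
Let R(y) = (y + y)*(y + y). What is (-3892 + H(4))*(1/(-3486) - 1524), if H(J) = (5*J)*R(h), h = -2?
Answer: 9488419690/1743 ≈ 5.4437e+6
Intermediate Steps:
R(y) = 4*y² (R(y) = (2*y)*(2*y) = 4*y²)
H(J) = 80*J (H(J) = (5*J)*(4*(-2)²) = (5*J)*(4*4) = (5*J)*16 = 80*J)
(-3892 + H(4))*(1/(-3486) - 1524) = (-3892 + 80*4)*(1/(-3486) - 1524) = (-3892 + 320)*(-1/3486 - 1524) = -3572*(-5312665/3486) = 9488419690/1743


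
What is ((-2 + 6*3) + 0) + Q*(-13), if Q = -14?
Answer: 198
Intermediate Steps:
((-2 + 6*3) + 0) + Q*(-13) = ((-2 + 6*3) + 0) - 14*(-13) = ((-2 + 18) + 0) + 182 = (16 + 0) + 182 = 16 + 182 = 198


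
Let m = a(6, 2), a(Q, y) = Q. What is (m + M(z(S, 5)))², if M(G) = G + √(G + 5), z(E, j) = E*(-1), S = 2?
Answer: (4 + √3)² ≈ 32.856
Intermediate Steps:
z(E, j) = -E
m = 6
M(G) = G + √(5 + G)
(m + M(z(S, 5)))² = (6 + (-1*2 + √(5 - 1*2)))² = (6 + (-2 + √(5 - 2)))² = (6 + (-2 + √3))² = (4 + √3)²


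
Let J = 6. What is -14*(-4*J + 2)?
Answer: 308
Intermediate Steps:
-14*(-4*J + 2) = -14*(-4*6 + 2) = -14*(-24 + 2) = -14*(-22) = 308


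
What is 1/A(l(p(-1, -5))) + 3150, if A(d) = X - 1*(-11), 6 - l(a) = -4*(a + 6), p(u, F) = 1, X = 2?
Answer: 40951/13 ≈ 3150.1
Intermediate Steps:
l(a) = 30 + 4*a (l(a) = 6 - (-4)*(a + 6) = 6 - (-4)*(6 + a) = 6 - (-24 - 4*a) = 6 + (24 + 4*a) = 30 + 4*a)
A(d) = 13 (A(d) = 2 - 1*(-11) = 2 + 11 = 13)
1/A(l(p(-1, -5))) + 3150 = 1/13 + 3150 = 40951/13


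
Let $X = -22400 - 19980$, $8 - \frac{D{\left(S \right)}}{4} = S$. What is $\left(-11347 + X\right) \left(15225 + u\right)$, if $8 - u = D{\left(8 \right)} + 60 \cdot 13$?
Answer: $-776516331$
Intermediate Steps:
$D{\left(S \right)} = 32 - 4 S$
$X = -42380$ ($X = -22400 - 19980 = -42380$)
$u = -772$ ($u = 8 - \left(\left(32 - 32\right) + 60 \cdot 13\right) = 8 - \left(\left(32 - 32\right) + 780\right) = 8 - \left(0 + 780\right) = 8 - 780 = -772$)
$\left(-11347 + X\right) \left(15225 + u\right) = \left(-11347 - 42380\right) \left(15225 - 772\right) = \left(-53727\right) 14453 = -776516331$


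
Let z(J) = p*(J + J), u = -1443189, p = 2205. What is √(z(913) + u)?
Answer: √2583141 ≈ 1607.2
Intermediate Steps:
z(J) = 4410*J (z(J) = 2205*(J + J) = 2205*(2*J) = 4410*J)
√(z(913) + u) = √(4410*913 - 1443189) = √(4026330 - 1443189) = √2583141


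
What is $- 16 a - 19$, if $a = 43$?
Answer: $-707$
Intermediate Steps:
$- 16 a - 19 = \left(-16\right) 43 - 19 = -688 - 19 = -707$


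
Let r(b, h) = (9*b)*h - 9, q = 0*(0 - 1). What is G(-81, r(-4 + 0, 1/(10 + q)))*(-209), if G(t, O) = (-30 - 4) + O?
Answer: 48697/5 ≈ 9739.4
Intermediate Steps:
q = 0 (q = 0*(-1) = 0)
r(b, h) = -9 + 9*b*h (r(b, h) = 9*b*h - 9 = -9 + 9*b*h)
G(t, O) = -34 + O
G(-81, r(-4 + 0, 1/(10 + q)))*(-209) = (-34 + (-9 + 9*(-4 + 0)/(10 + 0)))*(-209) = (-34 + (-9 + 9*(-4)/10))*(-209) = (-34 + (-9 + 9*(-4)*(1/10)))*(-209) = (-34 + (-9 - 18/5))*(-209) = (-34 - 63/5)*(-209) = -233/5*(-209) = 48697/5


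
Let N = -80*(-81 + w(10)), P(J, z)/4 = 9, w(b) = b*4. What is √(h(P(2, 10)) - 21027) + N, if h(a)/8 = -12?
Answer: 3280 + 3*I*√2347 ≈ 3280.0 + 145.34*I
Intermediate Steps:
w(b) = 4*b
P(J, z) = 36 (P(J, z) = 4*9 = 36)
h(a) = -96 (h(a) = 8*(-12) = -96)
N = 3280 (N = -80*(-81 + 4*10) = -80*(-81 + 40) = -80*(-41) = 3280)
√(h(P(2, 10)) - 21027) + N = √(-96 - 21027) + 3280 = √(-21123) + 3280 = 3*I*√2347 + 3280 = 3280 + 3*I*√2347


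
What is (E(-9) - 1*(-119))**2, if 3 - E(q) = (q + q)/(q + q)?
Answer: 14641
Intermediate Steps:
E(q) = 2 (E(q) = 3 - (q + q)/(q + q) = 3 - 2*q/(2*q) = 3 - 2*q*1/(2*q) = 3 - 1*1 = 3 - 1 = 2)
(E(-9) - 1*(-119))**2 = (2 - 1*(-119))**2 = (2 + 119)**2 = 121**2 = 14641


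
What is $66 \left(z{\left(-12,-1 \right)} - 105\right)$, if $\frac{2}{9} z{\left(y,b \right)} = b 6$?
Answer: $-8712$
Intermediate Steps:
$z{\left(y,b \right)} = 27 b$ ($z{\left(y,b \right)} = \frac{9 b 6}{2} = \frac{9 \cdot 6 b}{2} = 27 b$)
$66 \left(z{\left(-12,-1 \right)} - 105\right) = 66 \left(27 \left(-1\right) - 105\right) = 66 \left(-27 - 105\right) = 66 \left(-132\right) = -8712$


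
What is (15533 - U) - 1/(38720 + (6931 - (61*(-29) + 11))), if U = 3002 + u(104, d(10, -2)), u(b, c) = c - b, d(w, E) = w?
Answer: 598538624/47409 ≈ 12625.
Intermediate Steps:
U = 2908 (U = 3002 + (10 - 1*104) = 3002 + (10 - 104) = 3002 - 94 = 2908)
(15533 - U) - 1/(38720 + (6931 - (61*(-29) + 11))) = (15533 - 1*2908) - 1/(38720 + (6931 - (61*(-29) + 11))) = (15533 - 2908) - 1/(38720 + (6931 - (-1769 + 11))) = 12625 - 1/(38720 + (6931 - 1*(-1758))) = 12625 - 1/(38720 + (6931 + 1758)) = 12625 - 1/(38720 + 8689) = 12625 - 1/47409 = 598538624/47409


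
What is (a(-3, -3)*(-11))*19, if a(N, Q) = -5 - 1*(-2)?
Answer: 627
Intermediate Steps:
a(N, Q) = -3 (a(N, Q) = -5 + 2 = -3)
(a(-3, -3)*(-11))*19 = -3*(-11)*19 = 33*19 = 627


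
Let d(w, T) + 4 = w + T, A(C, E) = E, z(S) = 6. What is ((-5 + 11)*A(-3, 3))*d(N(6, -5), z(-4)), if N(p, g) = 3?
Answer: 90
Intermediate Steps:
d(w, T) = -4 + T + w (d(w, T) = -4 + (w + T) = -4 + (T + w) = -4 + T + w)
((-5 + 11)*A(-3, 3))*d(N(6, -5), z(-4)) = ((-5 + 11)*3)*(-4 + 6 + 3) = (6*3)*5 = 18*5 = 90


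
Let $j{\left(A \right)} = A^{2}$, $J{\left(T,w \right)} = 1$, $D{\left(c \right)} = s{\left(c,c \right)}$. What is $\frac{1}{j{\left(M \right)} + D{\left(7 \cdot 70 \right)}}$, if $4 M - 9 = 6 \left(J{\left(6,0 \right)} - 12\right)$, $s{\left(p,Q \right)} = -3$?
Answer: $\frac{16}{3201} \approx 0.0049984$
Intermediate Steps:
$D{\left(c \right)} = -3$
$M = - \frac{57}{4}$ ($M = \frac{9}{4} + \frac{6 \left(1 - 12\right)}{4} = \frac{9}{4} + \frac{6 \left(-11\right)}{4} = \frac{9}{4} + \frac{1}{4} \left(-66\right) = \frac{9}{4} - \frac{33}{2} = - \frac{57}{4} \approx -14.25$)
$\frac{1}{j{\left(M \right)} + D{\left(7 \cdot 70 \right)}} = \frac{1}{\left(- \frac{57}{4}\right)^{2} - 3} = \frac{1}{\frac{3249}{16} - 3} = \frac{1}{\frac{3201}{16}} = \frac{16}{3201}$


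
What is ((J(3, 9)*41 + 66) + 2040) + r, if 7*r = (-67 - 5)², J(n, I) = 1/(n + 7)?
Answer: 199547/70 ≈ 2850.7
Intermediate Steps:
J(n, I) = 1/(7 + n)
r = 5184/7 (r = (-67 - 5)²/7 = (⅐)*(-72)² = (⅐)*5184 = 5184/7 ≈ 740.57)
((J(3, 9)*41 + 66) + 2040) + r = ((41/(7 + 3) + 66) + 2040) + 5184/7 = ((41/10 + 66) + 2040) + 5184/7 = (701/10 + 2040) + 5184/7 = 21101/10 + 5184/7 = 199547/70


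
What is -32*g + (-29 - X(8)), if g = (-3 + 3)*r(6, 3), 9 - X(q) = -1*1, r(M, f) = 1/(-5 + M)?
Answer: -39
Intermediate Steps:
X(q) = 10 (X(q) = 9 - (-1) = 9 - 1*(-1) = 9 + 1 = 10)
g = 0 (g = (-3 + 3)/(-5 + 6) = 0/1 = 0*1 = 0)
-32*g + (-29 - X(8)) = -32*0 + (-29 - 1*10) = 0 + (-29 - 10) = 0 - 39 = -39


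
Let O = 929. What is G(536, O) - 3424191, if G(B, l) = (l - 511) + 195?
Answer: -3423578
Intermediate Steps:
G(B, l) = -316 + l (G(B, l) = (-511 + l) + 195 = -316 + l)
G(536, O) - 3424191 = (-316 + 929) - 3424191 = 613 - 3424191 = -3423578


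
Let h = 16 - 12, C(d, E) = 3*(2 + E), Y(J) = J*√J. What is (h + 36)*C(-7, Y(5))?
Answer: 240 + 600*√5 ≈ 1581.6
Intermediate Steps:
Y(J) = J^(3/2)
C(d, E) = 6 + 3*E
h = 4
(h + 36)*C(-7, Y(5)) = (4 + 36)*(6 + 3*5^(3/2)) = 40*(6 + 3*(5*√5)) = 40*(6 + 15*√5) = 240 + 600*√5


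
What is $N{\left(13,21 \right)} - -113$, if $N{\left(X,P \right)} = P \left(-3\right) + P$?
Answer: $71$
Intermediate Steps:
$N{\left(X,P \right)} = - 2 P$ ($N{\left(X,P \right)} = - 3 P + P = - 2 P$)
$N{\left(13,21 \right)} - -113 = \left(-2\right) 21 - -113 = -42 + 113 = 71$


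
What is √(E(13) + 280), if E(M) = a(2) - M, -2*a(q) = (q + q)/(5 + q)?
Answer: √13069/7 ≈ 16.331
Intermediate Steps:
a(q) = -q/(5 + q) (a(q) = -(q + q)/(2*(5 + q)) = -2*q/(2*(5 + q)) = -q/(5 + q))
E(M) = -2/7 - M (E(M) = -1*2/(5 + 2) - M = -1*2/7 - M = -1*2*⅐ - M = -2/7 - M)
√(E(13) + 280) = √((-2/7 - 1*13) + 280) = √((-2/7 - 13) + 280) = √(-93/7 + 280) = √(1867/7) = √13069/7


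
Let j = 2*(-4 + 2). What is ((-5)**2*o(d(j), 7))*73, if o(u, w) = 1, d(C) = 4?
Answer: 1825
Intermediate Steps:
j = -4 (j = 2*(-2) = -4)
((-5)**2*o(d(j), 7))*73 = ((-5)**2*1)*73 = (25*1)*73 = 25*73 = 1825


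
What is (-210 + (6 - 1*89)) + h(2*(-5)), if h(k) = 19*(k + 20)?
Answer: -103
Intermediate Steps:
h(k) = 380 + 19*k (h(k) = 19*(20 + k) = 380 + 19*k)
(-210 + (6 - 1*89)) + h(2*(-5)) = (-210 + (6 - 1*89)) + (380 + 19*(2*(-5))) = (-210 + (6 - 89)) + (380 + 19*(-10)) = (-210 - 83) + (380 - 190) = -293 + 190 = -103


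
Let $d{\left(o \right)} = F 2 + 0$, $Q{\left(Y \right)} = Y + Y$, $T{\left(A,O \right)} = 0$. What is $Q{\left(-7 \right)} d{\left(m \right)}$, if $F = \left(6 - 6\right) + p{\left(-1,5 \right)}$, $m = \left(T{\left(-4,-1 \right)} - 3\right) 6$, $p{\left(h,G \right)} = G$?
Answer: $-140$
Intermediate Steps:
$Q{\left(Y \right)} = 2 Y$
$m = -18$ ($m = \left(0 - 3\right) 6 = \left(-3\right) 6 = -18$)
$F = 5$ ($F = \left(6 - 6\right) + 5 = 0 + 5 = 5$)
$d{\left(o \right)} = 10$ ($d{\left(o \right)} = 5 \cdot 2 + 0 = 10 + 0 = 10$)
$Q{\left(-7 \right)} d{\left(m \right)} = 2 \left(-7\right) 10 = \left(-14\right) 10 = -140$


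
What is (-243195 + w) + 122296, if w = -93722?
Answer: -214621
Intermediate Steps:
(-243195 + w) + 122296 = (-243195 - 93722) + 122296 = -336917 + 122296 = -214621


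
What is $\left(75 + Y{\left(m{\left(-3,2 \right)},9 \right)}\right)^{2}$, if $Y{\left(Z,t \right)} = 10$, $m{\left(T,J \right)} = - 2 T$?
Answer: $7225$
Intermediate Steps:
$\left(75 + Y{\left(m{\left(-3,2 \right)},9 \right)}\right)^{2} = \left(75 + 10\right)^{2} = 85^{2} = 7225$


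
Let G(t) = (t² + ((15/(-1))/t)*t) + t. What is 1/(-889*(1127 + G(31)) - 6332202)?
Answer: -1/8202658 ≈ -1.2191e-7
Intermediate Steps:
G(t) = -15 + t + t² (G(t) = (t² + ((15*(-1))/t)*t) + t = (t² + (-15/t)*t) + t = (t² - 15) + t = (-15 + t²) + t = -15 + t + t²)
1/(-889*(1127 + G(31)) - 6332202) = 1/(-889*(1127 + (-15 + 31 + 31²)) - 6332202) = 1/(-889*(1127 + (-15 + 31 + 961)) - 6332202) = 1/(-889*(1127 + 977) - 6332202) = 1/(-889*2104 - 6332202) = 1/(-1870456 - 6332202) = 1/(-8202658) = -1/8202658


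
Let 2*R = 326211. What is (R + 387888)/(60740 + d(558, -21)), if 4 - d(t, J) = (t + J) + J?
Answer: 122443/13384 ≈ 9.1485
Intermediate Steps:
d(t, J) = 4 - t - 2*J (d(t, J) = 4 - ((t + J) + J) = 4 - ((J + t) + J) = 4 - (t + 2*J) = 4 + (-t - 2*J) = 4 - t - 2*J)
R = 326211/2 (R = (½)*326211 = 326211/2 ≈ 1.6311e+5)
(R + 387888)/(60740 + d(558, -21)) = (326211/2 + 387888)/(60740 + (4 - 1*558 - 2*(-21))) = 1101987/(2*(60740 + (4 - 558 + 42))) = 1101987/(2*(60740 - 512)) = (1101987/2)/60228 = (1101987/2)*(1/60228) = 122443/13384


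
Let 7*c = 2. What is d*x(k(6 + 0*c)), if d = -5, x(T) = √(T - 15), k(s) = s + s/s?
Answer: -10*I*√2 ≈ -14.142*I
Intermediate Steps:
c = 2/7 (c = (⅐)*2 = 2/7 ≈ 0.28571)
k(s) = 1 + s (k(s) = s + 1 = 1 + s)
x(T) = √(-15 + T)
d*x(k(6 + 0*c)) = -5*√(-15 + (1 + (6 + 0*(2/7)))) = -5*√(-15 + (1 + (6 + 0))) = -5*√(-15 + (1 + 6)) = -5*√(-15 + 7) = -10*I*√2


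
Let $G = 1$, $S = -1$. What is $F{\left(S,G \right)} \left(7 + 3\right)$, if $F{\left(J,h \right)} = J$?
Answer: $-10$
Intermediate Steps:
$F{\left(S,G \right)} \left(7 + 3\right) = - (7 + 3) = \left(-1\right) 10 = -10$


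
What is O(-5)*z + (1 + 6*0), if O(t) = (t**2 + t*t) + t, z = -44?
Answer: -1979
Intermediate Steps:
O(t) = t + 2*t**2 (O(t) = (t**2 + t**2) + t = 2*t**2 + t = t + 2*t**2)
O(-5)*z + (1 + 6*0) = -5*(1 + 2*(-5))*(-44) + (1 + 6*0) = -5*(1 - 10)*(-44) + (1 + 0) = -5*(-9)*(-44) + 1 = 45*(-44) + 1 = -1980 + 1 = -1979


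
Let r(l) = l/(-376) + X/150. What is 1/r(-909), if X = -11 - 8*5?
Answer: 9400/19529 ≈ 0.48134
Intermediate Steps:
X = -51 (X = -11 - 40 = -51)
r(l) = -17/50 - l/376 (r(l) = l/(-376) - 51/150 = l*(-1/376) - 51*1/150 = -l/376 - 17/50 = -17/50 - l/376)
1/r(-909) = 1/(-17/50 - 1/376*(-909)) = 1/(-17/50 + 909/376) = 1/(19529/9400) = 9400/19529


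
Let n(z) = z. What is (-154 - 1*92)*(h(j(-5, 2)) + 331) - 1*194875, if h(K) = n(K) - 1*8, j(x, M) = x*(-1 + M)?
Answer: -273103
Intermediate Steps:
h(K) = -8 + K (h(K) = K - 1*8 = K - 8 = -8 + K)
(-154 - 1*92)*(h(j(-5, 2)) + 331) - 1*194875 = (-154 - 1*92)*((-8 - 5*(-1 + 2)) + 331) - 1*194875 = (-154 - 92)*((-8 - 5*1) + 331) - 194875 = -246*((-8 - 5) + 331) - 194875 = -246*(-13 + 331) - 194875 = -246*318 - 194875 = -78228 - 194875 = -273103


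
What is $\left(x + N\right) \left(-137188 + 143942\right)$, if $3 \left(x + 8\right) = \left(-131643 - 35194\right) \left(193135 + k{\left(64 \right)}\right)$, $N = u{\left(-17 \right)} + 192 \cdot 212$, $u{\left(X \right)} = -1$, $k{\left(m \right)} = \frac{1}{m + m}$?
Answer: $- \frac{4642709428552503}{64} \approx -7.2542 \cdot 10^{13}$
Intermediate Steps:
$k{\left(m \right)} = \frac{1}{2 m}$
$N = 40703$ ($N = -1 + 192 \cdot 212 = -1 + 40704 = 40703$)
$x = - \frac{1374808120423}{128}$ ($x = -8 + \frac{\left(-131643 - 35194\right) \left(193135 + \frac{1}{2 \cdot 64}\right)}{3} = -8 + \frac{\left(-166837\right) \left(193135 + \frac{1}{2} \cdot \frac{1}{64}\right)}{3} = -8 + \frac{\left(-166837\right) \left(193135 + \frac{1}{128}\right)}{3} = -8 + \frac{\left(-166837\right) \frac{24721281}{128}}{3} = -8 + \frac{1}{3} \left(- \frac{4124424358197}{128}\right) = -8 - \frac{1374808119399}{128} = - \frac{1374808120423}{128} \approx -1.0741 \cdot 10^{10}$)
$\left(x + N\right) \left(-137188 + 143942\right) = \left(- \frac{1374808120423}{128} + 40703\right) \left(-137188 + 143942\right) = \left(- \frac{1374802910439}{128}\right) 6754 = - \frac{4642709428552503}{64}$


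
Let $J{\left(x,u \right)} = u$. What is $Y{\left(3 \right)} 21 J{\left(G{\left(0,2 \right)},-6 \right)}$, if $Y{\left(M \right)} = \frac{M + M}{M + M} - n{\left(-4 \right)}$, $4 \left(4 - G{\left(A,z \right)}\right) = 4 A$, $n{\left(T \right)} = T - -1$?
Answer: $-504$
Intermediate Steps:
$n{\left(T \right)} = 1 + T$ ($n{\left(T \right)} = T + 1 = 1 + T$)
$G{\left(A,z \right)} = 4 - A$ ($G{\left(A,z \right)} = 4 - \frac{4 A}{4} = 4 - A$)
$Y{\left(M \right)} = 4$ ($Y{\left(M \right)} = \frac{M + M}{M + M} - \left(1 - 4\right) = \frac{2 M}{2 M} - -3 = 2 M \frac{1}{2 M} + 3 = 1 + 3 = 4$)
$Y{\left(3 \right)} 21 J{\left(G{\left(0,2 \right)},-6 \right)} = 4 \cdot 21 \left(-6\right) = 84 \left(-6\right) = -504$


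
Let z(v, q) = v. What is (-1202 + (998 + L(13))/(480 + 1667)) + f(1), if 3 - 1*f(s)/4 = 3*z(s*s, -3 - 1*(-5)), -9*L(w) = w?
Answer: -23217277/19323 ≈ -1201.5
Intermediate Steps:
L(w) = -w/9
f(s) = 12 - 12*s² (f(s) = 12 - 12*s*s = 12 - 12*s²)
(-1202 + (998 + L(13))/(480 + 1667)) + f(1) = (-1202 + (998 - ⅑*13)/(480 + 1667)) + (12 - 12*1²) = (-1202 + (998 - 13/9)/2147) + (12 - 12*1) = (-1202 + (8969/9)*(1/2147)) + (12 - 12) = (-1202 + 8969/19323) + 0 = -23217277/19323 + 0 = -23217277/19323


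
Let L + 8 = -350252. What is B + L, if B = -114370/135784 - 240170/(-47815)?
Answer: -3115123419819/8893852 ≈ -3.5026e+5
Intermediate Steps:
L = -350260 (L = -8 - 350252 = -350260)
B = 37181701/8893852 (B = -114370*1/135784 - 240170*(-1/47815) = -57185/67892 + 658/131 = 37181701/8893852 ≈ 4.1806)
B + L = 37181701/8893852 - 350260 = -3115123419819/8893852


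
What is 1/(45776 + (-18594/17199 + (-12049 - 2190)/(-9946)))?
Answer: 19006806/870062213749 ≈ 2.1845e-5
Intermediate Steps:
1/(45776 + (-18594/17199 + (-12049 - 2190)/(-9946))) = 1/(45776 + (-18594*1/17199 - 14239*(-1/9946))) = 1/(45776 + (-2066/1911 + 14239/9946)) = 1/(45776 + 6662293/19006806) = 1/(870062213749/19006806) = 19006806/870062213749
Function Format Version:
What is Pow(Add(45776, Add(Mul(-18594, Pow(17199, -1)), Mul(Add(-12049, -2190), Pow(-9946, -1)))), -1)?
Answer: Rational(19006806, 870062213749) ≈ 2.1845e-5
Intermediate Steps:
Pow(Add(45776, Add(Mul(-18594, Pow(17199, -1)), Mul(Add(-12049, -2190), Pow(-9946, -1)))), -1) = Pow(Add(45776, Add(Mul(-18594, Rational(1, 17199)), Mul(-14239, Rational(-1, 9946)))), -1) = Pow(Add(45776, Add(Rational(-2066, 1911), Rational(14239, 9946))), -1) = Pow(Add(45776, Rational(6662293, 19006806)), -1) = Pow(Rational(870062213749, 19006806), -1) = Rational(19006806, 870062213749)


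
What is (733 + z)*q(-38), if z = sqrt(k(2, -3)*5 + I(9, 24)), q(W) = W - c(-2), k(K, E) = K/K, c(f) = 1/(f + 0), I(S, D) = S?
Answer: -54975/2 - 75*sqrt(14)/2 ≈ -27628.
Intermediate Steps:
c(f) = 1/f
k(K, E) = 1
q(W) = 1/2 + W (q(W) = W - 1/(-2) = W - 1*(-1/2) = W + 1/2 = 1/2 + W)
z = sqrt(14) (z = sqrt(1*5 + 9) = sqrt(5 + 9) = sqrt(14) ≈ 3.7417)
(733 + z)*q(-38) = (733 + sqrt(14))*(1/2 - 38) = (733 + sqrt(14))*(-75/2) = -54975/2 - 75*sqrt(14)/2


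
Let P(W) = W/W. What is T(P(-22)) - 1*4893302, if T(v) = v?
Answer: -4893301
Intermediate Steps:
P(W) = 1
T(P(-22)) - 1*4893302 = 1 - 1*4893302 = 1 - 4893302 = -4893301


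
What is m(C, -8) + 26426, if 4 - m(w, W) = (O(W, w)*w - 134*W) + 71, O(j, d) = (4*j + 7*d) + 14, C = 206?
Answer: -268057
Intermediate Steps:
O(j, d) = 14 + 4*j + 7*d
m(w, W) = -67 + 134*W - w*(14 + 4*W + 7*w) (m(w, W) = 4 - (((14 + 4*W + 7*w)*w - 134*W) + 71) = 4 - ((w*(14 + 4*W + 7*w) - 134*W) + 71) = 4 - ((-134*W + w*(14 + 4*W + 7*w)) + 71) = 4 - (71 - 134*W + w*(14 + 4*W + 7*w)) = 4 + (-71 + 134*W - w*(14 + 4*W + 7*w)) = -67 + 134*W - w*(14 + 4*W + 7*w))
m(C, -8) + 26426 = (-67 + 134*(-8) - 1*206*(14 + 4*(-8) + 7*206)) + 26426 = (-67 - 1072 - 1*206*(14 - 32 + 1442)) + 26426 = (-67 - 1072 - 1*206*1424) + 26426 = (-67 - 1072 - 293344) + 26426 = -294483 + 26426 = -268057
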